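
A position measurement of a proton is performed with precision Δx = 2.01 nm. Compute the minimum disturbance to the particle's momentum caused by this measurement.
2.623 × 10^-26 kg·m/s

The uncertainty principle implies that measuring position disturbs momentum:
ΔxΔp ≥ ℏ/2

When we measure position with precision Δx, we necessarily introduce a momentum uncertainty:
Δp ≥ ℏ/(2Δx)
Δp_min = (1.055e-34 J·s) / (2 × 2.010e-09 m)
Δp_min = 2.623e-26 kg·m/s

The more precisely we measure position, the greater the momentum disturbance.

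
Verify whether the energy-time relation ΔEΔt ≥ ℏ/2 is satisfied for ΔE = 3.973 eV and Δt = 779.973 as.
Yes, it satisfies the uncertainty relation.

Calculate the product ΔEΔt:
ΔE = 3.973 eV = 6.365e-19 J
ΔEΔt = (6.365e-19 J) × (7.800e-16 s)
ΔEΔt = 4.965e-34 J·s

Compare to the minimum allowed value ℏ/2:
ℏ/2 = 5.273e-35 J·s

Since ΔEΔt = 4.965e-34 J·s ≥ 5.273e-35 J·s = ℏ/2,
this satisfies the uncertainty relation.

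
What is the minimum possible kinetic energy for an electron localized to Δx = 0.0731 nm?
1.782 eV

Localizing a particle requires giving it sufficient momentum uncertainty:

1. From uncertainty principle: Δp ≥ ℏ/(2Δx)
   Δp_min = (1.055e-34 J·s) / (2 × 7.310e-11 m)
   Δp_min = 7.213e-25 kg·m/s

2. This momentum uncertainty corresponds to kinetic energy:
   KE ≈ (Δp)²/(2m) = (7.213e-25)²/(2 × 9.109e-31 kg)
   KE = 2.856e-19 J = 1.782 eV

Tighter localization requires more energy.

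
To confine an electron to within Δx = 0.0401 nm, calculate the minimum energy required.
5.923 eV

Localizing a particle requires giving it sufficient momentum uncertainty:

1. From uncertainty principle: Δp ≥ ℏ/(2Δx)
   Δp_min = (1.055e-34 J·s) / (2 × 4.010e-11 m)
   Δp_min = 1.315e-24 kg·m/s

2. This momentum uncertainty corresponds to kinetic energy:
   KE ≈ (Δp)²/(2m) = (1.315e-24)²/(2 × 9.109e-31 kg)
   KE = 9.490e-19 J = 5.923 eV

Tighter localization requires more energy.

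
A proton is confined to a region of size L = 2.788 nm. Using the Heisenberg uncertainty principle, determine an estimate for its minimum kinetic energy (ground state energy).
667.373 neV

Using the uncertainty principle to estimate ground state energy:

1. The position uncertainty is approximately the confinement size:
   Δx ≈ L = 2.788e-09 m

2. From ΔxΔp ≥ ℏ/2, the minimum momentum uncertainty is:
   Δp ≈ ℏ/(2L) = 1.891e-26 kg·m/s

3. The kinetic energy is approximately:
   KE ≈ (Δp)²/(2m) = (1.891e-26)²/(2 × 1.673e-27 kg)
   KE ≈ 1.069e-25 J = 667.373 neV

This is an order-of-magnitude estimate of the ground state energy.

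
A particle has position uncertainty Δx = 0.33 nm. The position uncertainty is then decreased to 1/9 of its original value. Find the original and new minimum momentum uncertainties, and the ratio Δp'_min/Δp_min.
Original Δp_min = 1.598 × 10^-25 kg·m/s; new Δp'_min = 1.438 × 10^-24 kg·m/s; ratio Δp'_min/Δp_min = 9.

From the uncertainty principle ΔxΔp ≥ ℏ/2, the minimum momentum uncertainty is Δp_min = ℏ/(2Δx).

Original (Δx = 0.33 nm = 3.300e-10 m):
Δp_min = (1.055e-34 J·s)/(2 × 3.300e-10 m) = 1.598e-25 kg·m/s

When Δx → (1/9)Δx:
Δp'_min = ℏ/(2 × (1/9)Δx) = 9 × ℏ/(2Δx) = 9 × Δp_min
Δp'_min = 9 × 1.598e-25 kg·m/s = 1.438e-24 kg·m/s

Since Δp_min ∝ 1/Δx, when Δx is decreased to 1/9 of its original value, Δp_min increases to 9 times its original value.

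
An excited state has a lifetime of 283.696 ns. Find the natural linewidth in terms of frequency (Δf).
280.503 kHz

Using the energy-time uncertainty principle and E = hf:
ΔEΔt ≥ ℏ/2
hΔf·Δt ≥ ℏ/2

The minimum frequency uncertainty is:
Δf = ℏ/(2hτ) = 1/(4πτ)
Δf = 1/(4π × 2.837e-07 s)
Δf = 2.805e+05 Hz = 280.503 kHz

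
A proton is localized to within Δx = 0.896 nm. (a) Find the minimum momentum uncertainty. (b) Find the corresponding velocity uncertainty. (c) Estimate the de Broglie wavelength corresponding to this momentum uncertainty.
(a) Δp_min = 5.885 × 10^-26 kg·m/s
(b) Δv_min = 35.184 m/s
(c) λ_dB = 11.259 nm

Step-by-step:

(a) From the uncertainty principle:
Δp_min = ℏ/(2Δx) = (1.055e-34 J·s)/(2 × 8.960e-10 m) = 5.885e-26 kg·m/s

(b) The velocity uncertainty:
Δv = Δp/m = (5.885e-26 kg·m/s)/(1.673e-27 kg) = 3.518e+01 m/s = 35.184 m/s

(c) The de Broglie wavelength for this momentum:
λ = h/p = (6.626e-34 J·s)/(5.885e-26 kg·m/s) = 1.126e-08 m = 11.259 nm

Note: The de Broglie wavelength is comparable to the localization size, as expected from wave-particle duality.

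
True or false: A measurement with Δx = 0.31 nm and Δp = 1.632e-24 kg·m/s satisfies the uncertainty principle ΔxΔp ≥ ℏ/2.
Yes, it satisfies the uncertainty principle.

Calculate the product ΔxΔp:
ΔxΔp = (3.100e-10 m) × (1.632e-24 kg·m/s)
ΔxΔp = 5.059e-34 J·s

Compare to the minimum allowed value ℏ/2:
ℏ/2 = 5.273e-35 J·s

Since ΔxΔp = 5.059e-34 J·s ≥ 5.273e-35 J·s = ℏ/2,
the measurement satisfies the uncertainty principle.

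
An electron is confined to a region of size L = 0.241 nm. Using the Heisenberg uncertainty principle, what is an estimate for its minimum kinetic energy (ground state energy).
163.994 meV

Using the uncertainty principle to estimate ground state energy:

1. The position uncertainty is approximately the confinement size:
   Δx ≈ L = 2.410e-10 m

2. From ΔxΔp ≥ ℏ/2, the minimum momentum uncertainty is:
   Δp ≈ ℏ/(2L) = 2.188e-25 kg·m/s

3. The kinetic energy is approximately:
   KE ≈ (Δp)²/(2m) = (2.188e-25)²/(2 × 9.109e-31 kg)
   KE ≈ 2.627e-20 J = 163.994 meV

This is an order-of-magnitude estimate of the ground state energy.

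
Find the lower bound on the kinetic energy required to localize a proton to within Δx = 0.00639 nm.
127.043 meV

Localizing a particle requires giving it sufficient momentum uncertainty:

1. From uncertainty principle: Δp ≥ ℏ/(2Δx)
   Δp_min = (1.055e-34 J·s) / (2 × 6.390e-12 m)
   Δp_min = 8.252e-24 kg·m/s

2. This momentum uncertainty corresponds to kinetic energy:
   KE ≈ (Δp)²/(2m) = (8.252e-24)²/(2 × 1.673e-27 kg)
   KE = 2.035e-20 J = 127.043 meV

Tighter localization requires more energy.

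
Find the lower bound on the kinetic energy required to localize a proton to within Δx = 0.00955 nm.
56.878 meV

Localizing a particle requires giving it sufficient momentum uncertainty:

1. From uncertainty principle: Δp ≥ ℏ/(2Δx)
   Δp_min = (1.055e-34 J·s) / (2 × 9.550e-12 m)
   Δp_min = 5.521e-24 kg·m/s

2. This momentum uncertainty corresponds to kinetic energy:
   KE ≈ (Δp)²/(2m) = (5.521e-24)²/(2 × 1.673e-27 kg)
   KE = 9.113e-21 J = 56.878 meV

Tighter localization requires more energy.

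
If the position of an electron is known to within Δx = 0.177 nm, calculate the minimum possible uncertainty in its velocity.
327.027 km/s

Using the Heisenberg uncertainty principle and Δp = mΔv:
ΔxΔp ≥ ℏ/2
Δx(mΔv) ≥ ℏ/2

The minimum uncertainty in velocity is:
Δv_min = ℏ/(2mΔx)
Δv_min = (1.055e-34 J·s) / (2 × 9.109e-31 kg × 1.770e-10 m)
Δv_min = 3.270e+05 m/s = 327.027 km/s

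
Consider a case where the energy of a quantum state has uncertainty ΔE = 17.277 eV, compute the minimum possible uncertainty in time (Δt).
19.049 as

Using the energy-time uncertainty principle:
ΔEΔt ≥ ℏ/2

The minimum uncertainty in time is:
Δt_min = ℏ/(2ΔE)
Δt_min = (1.055e-34 J·s) / (2 × 2.768e-18 J)
Δt_min = 1.905e-17 s = 19.049 as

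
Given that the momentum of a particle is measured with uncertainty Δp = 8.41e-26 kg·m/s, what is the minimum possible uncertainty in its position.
626.975 pm

Using the Heisenberg uncertainty principle:
ΔxΔp ≥ ℏ/2

The minimum uncertainty in position is:
Δx_min = ℏ/(2Δp)
Δx_min = (1.055e-34 J·s) / (2 × 8.410e-26 kg·m/s)
Δx_min = 6.270e-10 m = 626.975 pm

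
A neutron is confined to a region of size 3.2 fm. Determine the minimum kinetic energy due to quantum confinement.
505.890 keV

Using the uncertainty principle:

1. Position uncertainty: Δx ≈ 3.200e-15 m
2. Minimum momentum uncertainty: Δp = ℏ/(2Δx) = 1.648e-20 kg·m/s
3. Minimum kinetic energy:
   KE = (Δp)²/(2m) = (1.648e-20)²/(2 × 1.675e-27 kg)
   KE = 8.105e-14 J = 505.890 keV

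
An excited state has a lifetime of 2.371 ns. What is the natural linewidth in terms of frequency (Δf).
33.563 MHz

Using the energy-time uncertainty principle and E = hf:
ΔEΔt ≥ ℏ/2
hΔf·Δt ≥ ℏ/2

The minimum frequency uncertainty is:
Δf = ℏ/(2hτ) = 1/(4πτ)
Δf = 1/(4π × 2.371e-09 s)
Δf = 3.356e+07 Hz = 33.563 MHz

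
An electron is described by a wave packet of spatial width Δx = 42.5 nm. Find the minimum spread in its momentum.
1.241 × 10^-27 kg·m/s

For a wave packet, the spatial width Δx and momentum spread Δp are related by the uncertainty principle:
ΔxΔp ≥ ℏ/2

The minimum momentum spread is:
Δp_min = ℏ/(2Δx)
Δp_min = (1.055e-34 J·s) / (2 × 4.250e-08 m)
Δp_min = 1.241e-27 kg·m/s

A wave packet cannot have both a well-defined position and well-defined momentum.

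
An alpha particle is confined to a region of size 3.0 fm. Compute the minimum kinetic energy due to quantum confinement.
145.090 keV

Using the uncertainty principle:

1. Position uncertainty: Δx ≈ 3.000e-15 m
2. Minimum momentum uncertainty: Δp = ℏ/(2Δx) = 1.758e-20 kg·m/s
3. Minimum kinetic energy:
   KE = (Δp)²/(2m) = (1.758e-20)²/(2 × 6.645e-27 kg)
   KE = 2.325e-14 J = 145.090 keV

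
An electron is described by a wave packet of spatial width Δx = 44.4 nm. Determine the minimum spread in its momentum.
1.188 × 10^-27 kg·m/s

For a wave packet, the spatial width Δx and momentum spread Δp are related by the uncertainty principle:
ΔxΔp ≥ ℏ/2

The minimum momentum spread is:
Δp_min = ℏ/(2Δx)
Δp_min = (1.055e-34 J·s) / (2 × 4.440e-08 m)
Δp_min = 1.188e-27 kg·m/s

A wave packet cannot have both a well-defined position and well-defined momentum.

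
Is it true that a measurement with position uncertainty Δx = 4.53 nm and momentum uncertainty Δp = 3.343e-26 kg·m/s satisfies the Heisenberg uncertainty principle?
Yes, it satisfies the uncertainty principle.

Calculate the product ΔxΔp:
ΔxΔp = (4.530e-09 m) × (3.343e-26 kg·m/s)
ΔxΔp = 1.514e-34 J·s

Compare to the minimum allowed value ℏ/2:
ℏ/2 = 5.273e-35 J·s

Since ΔxΔp = 1.514e-34 J·s ≥ 5.273e-35 J·s = ℏ/2,
the measurement satisfies the uncertainty principle.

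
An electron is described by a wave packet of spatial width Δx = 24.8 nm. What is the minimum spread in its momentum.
2.126 × 10^-27 kg·m/s

For a wave packet, the spatial width Δx and momentum spread Δp are related by the uncertainty principle:
ΔxΔp ≥ ℏ/2

The minimum momentum spread is:
Δp_min = ℏ/(2Δx)
Δp_min = (1.055e-34 J·s) / (2 × 2.480e-08 m)
Δp_min = 2.126e-27 kg·m/s

A wave packet cannot have both a well-defined position and well-defined momentum.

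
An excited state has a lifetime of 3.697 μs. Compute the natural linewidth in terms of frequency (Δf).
21.525 kHz

Using the energy-time uncertainty principle and E = hf:
ΔEΔt ≥ ℏ/2
hΔf·Δt ≥ ℏ/2

The minimum frequency uncertainty is:
Δf = ℏ/(2hτ) = 1/(4πτ)
Δf = 1/(4π × 3.697e-06 s)
Δf = 2.152e+04 Hz = 21.525 kHz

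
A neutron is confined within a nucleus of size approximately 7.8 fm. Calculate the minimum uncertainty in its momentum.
6.760 × 10^-21 kg·m/s

Using the Heisenberg uncertainty principle:
ΔxΔp ≥ ℏ/2

With Δx ≈ L = 7.800e-15 m (the confinement size):
Δp_min = ℏ/(2Δx)
Δp_min = (1.055e-34 J·s) / (2 × 7.800e-15 m)
Δp_min = 6.760e-21 kg·m/s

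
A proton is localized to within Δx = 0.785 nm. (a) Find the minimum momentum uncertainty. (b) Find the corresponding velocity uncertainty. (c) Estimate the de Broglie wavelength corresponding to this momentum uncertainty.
(a) Δp_min = 6.717 × 10^-26 kg·m/s
(b) Δv_min = 40.159 m/s
(c) λ_dB = 9.865 nm

Step-by-step:

(a) From the uncertainty principle:
Δp_min = ℏ/(2Δx) = (1.055e-34 J·s)/(2 × 7.850e-10 m) = 6.717e-26 kg·m/s

(b) The velocity uncertainty:
Δv = Δp/m = (6.717e-26 kg·m/s)/(1.673e-27 kg) = 4.016e+01 m/s = 40.159 m/s

(c) The de Broglie wavelength for this momentum:
λ = h/p = (6.626e-34 J·s)/(6.717e-26 kg·m/s) = 9.865e-09 m = 9.865 nm

Note: The de Broglie wavelength is comparable to the localization size, as expected from wave-particle duality.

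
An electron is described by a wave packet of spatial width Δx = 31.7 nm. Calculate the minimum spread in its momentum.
1.663 × 10^-27 kg·m/s

For a wave packet, the spatial width Δx and momentum spread Δp are related by the uncertainty principle:
ΔxΔp ≥ ℏ/2

The minimum momentum spread is:
Δp_min = ℏ/(2Δx)
Δp_min = (1.055e-34 J·s) / (2 × 3.170e-08 m)
Δp_min = 1.663e-27 kg·m/s

A wave packet cannot have both a well-defined position and well-defined momentum.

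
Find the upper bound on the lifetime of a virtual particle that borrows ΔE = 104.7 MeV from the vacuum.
3.143 ys

Using the energy-time uncertainty principle:
ΔEΔt ≥ ℏ/2

For a virtual particle borrowing energy ΔE, the maximum lifetime is:
Δt_max = ℏ/(2ΔE)

Converting energy:
ΔE = 104.7 MeV = 1.677e-11 J

Δt_max = (1.055e-34 J·s) / (2 × 1.677e-11 J)
Δt_max = 3.143e-24 s = 3.143 ys

Virtual particles with higher borrowed energy exist for shorter times.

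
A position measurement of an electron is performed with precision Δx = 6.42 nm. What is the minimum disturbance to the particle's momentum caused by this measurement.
8.213 × 10^-27 kg·m/s

The uncertainty principle implies that measuring position disturbs momentum:
ΔxΔp ≥ ℏ/2

When we measure position with precision Δx, we necessarily introduce a momentum uncertainty:
Δp ≥ ℏ/(2Δx)
Δp_min = (1.055e-34 J·s) / (2 × 6.420e-09 m)
Δp_min = 8.213e-27 kg·m/s

The more precisely we measure position, the greater the momentum disturbance.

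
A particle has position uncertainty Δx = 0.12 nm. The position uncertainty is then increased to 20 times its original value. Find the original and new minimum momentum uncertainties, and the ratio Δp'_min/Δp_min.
Original Δp_min = 4.394 × 10^-25 kg·m/s; new Δp'_min = 2.197 × 10^-26 kg·m/s; ratio Δp'_min/Δp_min = 1/20.

From the uncertainty principle ΔxΔp ≥ ℏ/2, the minimum momentum uncertainty is Δp_min = ℏ/(2Δx).

Original (Δx = 0.12 nm = 1.200e-10 m):
Δp_min = (1.055e-34 J·s)/(2 × 1.200e-10 m) = 4.394e-25 kg·m/s

When Δx → 20Δx:
Δp'_min = ℏ/(2 × 20Δx) = (1/20) × ℏ/(2Δx) = (1/20) × Δp_min
Δp'_min = 1/20 × 4.394e-25 kg·m/s = 2.197e-26 kg·m/s

Since Δp_min ∝ 1/Δx, when Δx is increased to 20 times its original value, Δp_min decreases to 1/20 of its original value.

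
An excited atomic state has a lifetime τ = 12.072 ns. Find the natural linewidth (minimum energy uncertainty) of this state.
27.262 neV

Using the energy-time uncertainty principle:
ΔEΔt ≥ ℏ/2

The lifetime τ represents the time uncertainty Δt.
The natural linewidth (minimum energy uncertainty) is:

ΔE = ℏ/(2τ)
ΔE = (1.055e-34 J·s) / (2 × 1.207e-08 s)
ΔE = 4.368e-27 J = 27.262 neV

This natural linewidth limits the precision of spectroscopic measurements.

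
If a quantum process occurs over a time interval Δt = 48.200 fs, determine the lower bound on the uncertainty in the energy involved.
6.828 meV

Using the energy-time uncertainty principle:
ΔEΔt ≥ ℏ/2

The minimum uncertainty in energy is:
ΔE_min = ℏ/(2Δt)
ΔE_min = (1.055e-34 J·s) / (2 × 4.820e-14 s)
ΔE_min = 1.094e-21 J = 6.828 meV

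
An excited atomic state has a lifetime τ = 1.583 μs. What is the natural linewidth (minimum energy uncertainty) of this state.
207.900 peV

Using the energy-time uncertainty principle:
ΔEΔt ≥ ℏ/2

The lifetime τ represents the time uncertainty Δt.
The natural linewidth (minimum energy uncertainty) is:

ΔE = ℏ/(2τ)
ΔE = (1.055e-34 J·s) / (2 × 1.583e-06 s)
ΔE = 3.331e-29 J = 207.900 peV

This natural linewidth limits the precision of spectroscopic measurements.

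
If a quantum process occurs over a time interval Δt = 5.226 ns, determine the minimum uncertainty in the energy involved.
62.975 neV

Using the energy-time uncertainty principle:
ΔEΔt ≥ ℏ/2

The minimum uncertainty in energy is:
ΔE_min = ℏ/(2Δt)
ΔE_min = (1.055e-34 J·s) / (2 × 5.226e-09 s)
ΔE_min = 1.009e-26 J = 62.975 neV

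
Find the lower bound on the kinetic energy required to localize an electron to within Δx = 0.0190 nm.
26.385 eV

Localizing a particle requires giving it sufficient momentum uncertainty:

1. From uncertainty principle: Δp ≥ ℏ/(2Δx)
   Δp_min = (1.055e-34 J·s) / (2 × 1.900e-11 m)
   Δp_min = 2.775e-24 kg·m/s

2. This momentum uncertainty corresponds to kinetic energy:
   KE ≈ (Δp)²/(2m) = (2.775e-24)²/(2 × 9.109e-31 kg)
   KE = 4.227e-18 J = 26.385 eV

Tighter localization requires more energy.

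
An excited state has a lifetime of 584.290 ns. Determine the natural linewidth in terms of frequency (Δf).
136.195 kHz

Using the energy-time uncertainty principle and E = hf:
ΔEΔt ≥ ℏ/2
hΔf·Δt ≥ ℏ/2

The minimum frequency uncertainty is:
Δf = ℏ/(2hτ) = 1/(4πτ)
Δf = 1/(4π × 5.843e-07 s)
Δf = 1.362e+05 Hz = 136.195 kHz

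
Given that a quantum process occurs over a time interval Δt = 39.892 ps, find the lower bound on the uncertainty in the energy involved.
8.250 μeV

Using the energy-time uncertainty principle:
ΔEΔt ≥ ℏ/2

The minimum uncertainty in energy is:
ΔE_min = ℏ/(2Δt)
ΔE_min = (1.055e-34 J·s) / (2 × 3.989e-11 s)
ΔE_min = 1.322e-24 J = 8.250 μeV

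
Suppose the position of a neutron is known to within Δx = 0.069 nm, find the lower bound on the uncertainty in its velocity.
456.248 m/s

Using the Heisenberg uncertainty principle and Δp = mΔv:
ΔxΔp ≥ ℏ/2
Δx(mΔv) ≥ ℏ/2

The minimum uncertainty in velocity is:
Δv_min = ℏ/(2mΔx)
Δv_min = (1.055e-34 J·s) / (2 × 1.675e-27 kg × 6.900e-11 m)
Δv_min = 4.562e+02 m/s = 456.248 m/s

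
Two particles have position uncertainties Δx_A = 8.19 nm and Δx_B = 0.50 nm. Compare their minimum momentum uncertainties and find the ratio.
Particle B has the larger minimum momentum uncertainty, by a factor of 16.38.

For each particle, the minimum momentum uncertainty is Δp_min = ℏ/(2Δx):

Particle A: Δp_A = ℏ/(2×8.190e-09 m) = 6.438e-27 kg·m/s
Particle B: Δp_B = ℏ/(2×5.000e-10 m) = 1.055e-25 kg·m/s

Ratio: Δp_B/Δp_A = 16.38

Since Δp_min ∝ 1/Δx, the particle with smaller position uncertainty (B) has larger momentum uncertainty.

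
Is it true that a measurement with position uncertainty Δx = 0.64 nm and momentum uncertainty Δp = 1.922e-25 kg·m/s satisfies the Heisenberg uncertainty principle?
Yes, it satisfies the uncertainty principle.

Calculate the product ΔxΔp:
ΔxΔp = (6.400e-10 m) × (1.922e-25 kg·m/s)
ΔxΔp = 1.230e-34 J·s

Compare to the minimum allowed value ℏ/2:
ℏ/2 = 5.273e-35 J·s

Since ΔxΔp = 1.230e-34 J·s ≥ 5.273e-35 J·s = ℏ/2,
the measurement satisfies the uncertainty principle.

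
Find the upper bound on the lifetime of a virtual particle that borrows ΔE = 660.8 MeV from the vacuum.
4.980 × 10^-25 s

Using the energy-time uncertainty principle:
ΔEΔt ≥ ℏ/2

For a virtual particle borrowing energy ΔE, the maximum lifetime is:
Δt_max = ℏ/(2ΔE)

Converting energy:
ΔE = 660.8 MeV = 1.059e-10 J

Δt_max = (1.055e-34 J·s) / (2 × 1.059e-10 J)
Δt_max = 4.980e-25 s = 4.980 × 10^-25 s

Virtual particles with higher borrowed energy exist for shorter times.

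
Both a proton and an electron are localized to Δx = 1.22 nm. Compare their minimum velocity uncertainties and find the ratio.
The electron has the larger minimum velocity uncertainty, by a ratio of 1836.2.

For both particles, Δp_min = ℏ/(2Δx) = 4.322e-26 kg·m/s (same for both).

The velocity uncertainty is Δv = Δp/m:
- proton: Δv = 4.322e-26 / 1.673e-27 = 2.584e+01 m/s = 25.840 m/s
- electron: Δv = 4.322e-26 / 9.109e-31 = 4.745e+04 m/s = 47.446 km/s

Ratio: 4.745e+04 / 2.584e+01 = 1836.2

The lighter particle has larger velocity uncertainty because Δv ∝ 1/m.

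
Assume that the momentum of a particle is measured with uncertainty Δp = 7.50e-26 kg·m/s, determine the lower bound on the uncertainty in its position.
703.048 pm

Using the Heisenberg uncertainty principle:
ΔxΔp ≥ ℏ/2

The minimum uncertainty in position is:
Δx_min = ℏ/(2Δp)
Δx_min = (1.055e-34 J·s) / (2 × 7.500e-26 kg·m/s)
Δx_min = 7.030e-10 m = 703.048 pm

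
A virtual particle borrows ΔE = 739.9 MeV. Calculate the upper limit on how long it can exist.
4.448 × 10^-25 s

Using the energy-time uncertainty principle:
ΔEΔt ≥ ℏ/2

For a virtual particle borrowing energy ΔE, the maximum lifetime is:
Δt_max = ℏ/(2ΔE)

Converting energy:
ΔE = 739.9 MeV = 1.185e-10 J

Δt_max = (1.055e-34 J·s) / (2 × 1.185e-10 J)
Δt_max = 4.448e-25 s = 4.448 × 10^-25 s

Virtual particles with higher borrowed energy exist for shorter times.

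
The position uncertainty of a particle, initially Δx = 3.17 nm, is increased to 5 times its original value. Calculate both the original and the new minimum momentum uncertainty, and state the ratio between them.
Original Δp_min = 1.663 × 10^-26 kg·m/s; new Δp'_min = 3.327 × 10^-27 kg·m/s; ratio Δp'_min/Δp_min = 1/5.

From the uncertainty principle ΔxΔp ≥ ℏ/2, the minimum momentum uncertainty is Δp_min = ℏ/(2Δx).

Original (Δx = 3.17 nm = 3.170e-09 m):
Δp_min = (1.055e-34 J·s)/(2 × 3.170e-09 m) = 1.663e-26 kg·m/s

When Δx → 5Δx:
Δp'_min = ℏ/(2 × 5Δx) = (1/5) × ℏ/(2Δx) = (1/5) × Δp_min
Δp'_min = 1/5 × 1.663e-26 kg·m/s = 3.327e-27 kg·m/s

Since Δp_min ∝ 1/Δx, when Δx is increased to 5 times its original value, Δp_min decreases to 1/5 of its original value.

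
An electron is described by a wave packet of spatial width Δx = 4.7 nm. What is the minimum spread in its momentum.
1.122 × 10^-26 kg·m/s

For a wave packet, the spatial width Δx and momentum spread Δp are related by the uncertainty principle:
ΔxΔp ≥ ℏ/2

The minimum momentum spread is:
Δp_min = ℏ/(2Δx)
Δp_min = (1.055e-34 J·s) / (2 × 4.700e-09 m)
Δp_min = 1.122e-26 kg·m/s

A wave packet cannot have both a well-defined position and well-defined momentum.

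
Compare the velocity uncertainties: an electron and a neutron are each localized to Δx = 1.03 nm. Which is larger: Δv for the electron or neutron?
The electron has the larger minimum velocity uncertainty, by a ratio of 1838.7.

For both particles, Δp_min = ℏ/(2Δx) = 5.119e-26 kg·m/s (same for both).

The velocity uncertainty is Δv = Δp/m:
- electron: Δv = 5.119e-26 / 9.109e-31 = 5.620e+04 m/s = 56.198 km/s
- neutron: Δv = 5.119e-26 / 1.675e-27 = 3.056e+01 m/s = 30.564 m/s

Ratio: 5.620e+04 / 3.056e+01 = 1838.7

The lighter particle has larger velocity uncertainty because Δv ∝ 1/m.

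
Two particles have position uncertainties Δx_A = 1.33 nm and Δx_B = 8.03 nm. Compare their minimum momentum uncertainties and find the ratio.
Particle A has the larger minimum momentum uncertainty, by a factor of 6.04.

For each particle, the minimum momentum uncertainty is Δp_min = ℏ/(2Δx):

Particle A: Δp_A = ℏ/(2×1.330e-09 m) = 3.965e-26 kg·m/s
Particle B: Δp_B = ℏ/(2×8.030e-09 m) = 6.566e-27 kg·m/s

Ratio: Δp_A/Δp_B = 6.04

Since Δp_min ∝ 1/Δx, the particle with smaller position uncertainty (A) has larger momentum uncertainty.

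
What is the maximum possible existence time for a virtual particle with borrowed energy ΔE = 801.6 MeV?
4.106 × 10^-25 s

Using the energy-time uncertainty principle:
ΔEΔt ≥ ℏ/2

For a virtual particle borrowing energy ΔE, the maximum lifetime is:
Δt_max = ℏ/(2ΔE)

Converting energy:
ΔE = 801.6 MeV = 1.284e-10 J

Δt_max = (1.055e-34 J·s) / (2 × 1.284e-10 J)
Δt_max = 4.106e-25 s = 4.106 × 10^-25 s

Virtual particles with higher borrowed energy exist for shorter times.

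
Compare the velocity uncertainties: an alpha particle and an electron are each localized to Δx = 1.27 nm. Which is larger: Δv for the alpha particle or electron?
The electron has the larger minimum velocity uncertainty, by a ratio of 7294.3.

For both particles, Δp_min = ℏ/(2Δx) = 4.152e-26 kg·m/s (same for both).

The velocity uncertainty is Δv = Δp/m:
- alpha particle: Δv = 4.152e-26 / 6.645e-27 = 6.248e+00 m/s = 6.248 m/s
- electron: Δv = 4.152e-26 / 9.109e-31 = 4.558e+04 m/s = 45.578 km/s

Ratio: 4.558e+04 / 6.248e+00 = 7294.3

The lighter particle has larger velocity uncertainty because Δv ∝ 1/m.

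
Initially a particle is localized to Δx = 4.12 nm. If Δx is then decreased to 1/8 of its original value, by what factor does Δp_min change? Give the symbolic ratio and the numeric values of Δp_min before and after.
Original Δp_min = 1.280 × 10^-26 kg·m/s; new Δp'_min = 1.024 × 10^-25 kg·m/s; ratio Δp'_min/Δp_min = 8.

From the uncertainty principle ΔxΔp ≥ ℏ/2, the minimum momentum uncertainty is Δp_min = ℏ/(2Δx).

Original (Δx = 4.12 nm = 4.120e-09 m):
Δp_min = (1.055e-34 J·s)/(2 × 4.120e-09 m) = 1.280e-26 kg·m/s

When Δx → (1/8)Δx:
Δp'_min = ℏ/(2 × (1/8)Δx) = 8 × ℏ/(2Δx) = 8 × Δp_min
Δp'_min = 8 × 1.280e-26 kg·m/s = 1.024e-25 kg·m/s

Since Δp_min ∝ 1/Δx, when Δx is decreased to 1/8 of its original value, Δp_min increases to 8 times its original value.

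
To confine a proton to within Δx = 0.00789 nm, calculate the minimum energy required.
83.330 meV

Localizing a particle requires giving it sufficient momentum uncertainty:

1. From uncertainty principle: Δp ≥ ℏ/(2Δx)
   Δp_min = (1.055e-34 J·s) / (2 × 7.890e-12 m)
   Δp_min = 6.683e-24 kg·m/s

2. This momentum uncertainty corresponds to kinetic energy:
   KE ≈ (Δp)²/(2m) = (6.683e-24)²/(2 × 1.673e-27 kg)
   KE = 1.335e-20 J = 83.330 meV

Tighter localization requires more energy.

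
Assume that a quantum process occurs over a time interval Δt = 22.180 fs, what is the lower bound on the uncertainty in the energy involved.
14.838 meV

Using the energy-time uncertainty principle:
ΔEΔt ≥ ℏ/2

The minimum uncertainty in energy is:
ΔE_min = ℏ/(2Δt)
ΔE_min = (1.055e-34 J·s) / (2 × 2.218e-14 s)
ΔE_min = 2.377e-21 J = 14.838 meV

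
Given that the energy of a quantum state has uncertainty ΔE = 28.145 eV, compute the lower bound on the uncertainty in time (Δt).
11.693 as

Using the energy-time uncertainty principle:
ΔEΔt ≥ ℏ/2

The minimum uncertainty in time is:
Δt_min = ℏ/(2ΔE)
Δt_min = (1.055e-34 J·s) / (2 × 4.509e-18 J)
Δt_min = 1.169e-17 s = 11.693 as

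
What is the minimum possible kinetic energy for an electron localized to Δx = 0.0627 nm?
2.423 eV

Localizing a particle requires giving it sufficient momentum uncertainty:

1. From uncertainty principle: Δp ≥ ℏ/(2Δx)
   Δp_min = (1.055e-34 J·s) / (2 × 6.270e-11 m)
   Δp_min = 8.410e-25 kg·m/s

2. This momentum uncertainty corresponds to kinetic energy:
   KE ≈ (Δp)²/(2m) = (8.410e-25)²/(2 × 9.109e-31 kg)
   KE = 3.882e-19 J = 2.423 eV

Tighter localization requires more energy.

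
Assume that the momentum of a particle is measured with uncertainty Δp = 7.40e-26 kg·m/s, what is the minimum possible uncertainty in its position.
712.549 pm

Using the Heisenberg uncertainty principle:
ΔxΔp ≥ ℏ/2

The minimum uncertainty in position is:
Δx_min = ℏ/(2Δp)
Δx_min = (1.055e-34 J·s) / (2 × 7.400e-26 kg·m/s)
Δx_min = 7.125e-10 m = 712.549 pm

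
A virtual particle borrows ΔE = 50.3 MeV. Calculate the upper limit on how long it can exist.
6.543 ys

Using the energy-time uncertainty principle:
ΔEΔt ≥ ℏ/2

For a virtual particle borrowing energy ΔE, the maximum lifetime is:
Δt_max = ℏ/(2ΔE)

Converting energy:
ΔE = 50.3 MeV = 8.059e-12 J

Δt_max = (1.055e-34 J·s) / (2 × 8.059e-12 J)
Δt_max = 6.543e-24 s = 6.543 ys

Virtual particles with higher borrowed energy exist for shorter times.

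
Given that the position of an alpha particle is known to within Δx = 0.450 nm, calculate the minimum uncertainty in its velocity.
17.634 m/s

Using the Heisenberg uncertainty principle and Δp = mΔv:
ΔxΔp ≥ ℏ/2
Δx(mΔv) ≥ ℏ/2

The minimum uncertainty in velocity is:
Δv_min = ℏ/(2mΔx)
Δv_min = (1.055e-34 J·s) / (2 × 6.645e-27 kg × 4.500e-10 m)
Δv_min = 1.763e+01 m/s = 17.634 m/s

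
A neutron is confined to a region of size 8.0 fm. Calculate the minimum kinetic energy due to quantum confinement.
80.942 keV

Using the uncertainty principle:

1. Position uncertainty: Δx ≈ 8.000e-15 m
2. Minimum momentum uncertainty: Δp = ℏ/(2Δx) = 6.591e-21 kg·m/s
3. Minimum kinetic energy:
   KE = (Δp)²/(2m) = (6.591e-21)²/(2 × 1.675e-27 kg)
   KE = 1.297e-14 J = 80.942 keV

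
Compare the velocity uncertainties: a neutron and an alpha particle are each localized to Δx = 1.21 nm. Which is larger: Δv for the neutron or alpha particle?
The neutron has the larger minimum velocity uncertainty, by a ratio of 4.0.

For both particles, Δp_min = ℏ/(2Δx) = 4.358e-26 kg·m/s (same for both).

The velocity uncertainty is Δv = Δp/m:
- neutron: Δv = 4.358e-26 / 1.675e-27 = 2.602e+01 m/s = 26.017 m/s
- alpha particle: Δv = 4.358e-26 / 6.645e-27 = 6.558e+00 m/s = 6.558 m/s

Ratio: 2.602e+01 / 6.558e+00 = 4.0

The lighter particle has larger velocity uncertainty because Δv ∝ 1/m.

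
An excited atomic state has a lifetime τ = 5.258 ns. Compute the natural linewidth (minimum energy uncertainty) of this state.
62.591 neV

Using the energy-time uncertainty principle:
ΔEΔt ≥ ℏ/2

The lifetime τ represents the time uncertainty Δt.
The natural linewidth (minimum energy uncertainty) is:

ΔE = ℏ/(2τ)
ΔE = (1.055e-34 J·s) / (2 × 5.258e-09 s)
ΔE = 1.003e-26 J = 62.591 neV

This natural linewidth limits the precision of spectroscopic measurements.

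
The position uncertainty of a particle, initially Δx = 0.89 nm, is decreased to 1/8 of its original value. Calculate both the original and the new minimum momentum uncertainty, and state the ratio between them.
Original Δp_min = 5.925 × 10^-26 kg·m/s; new Δp'_min = 4.740 × 10^-25 kg·m/s; ratio Δp'_min/Δp_min = 8.

From the uncertainty principle ΔxΔp ≥ ℏ/2, the minimum momentum uncertainty is Δp_min = ℏ/(2Δx).

Original (Δx = 0.89 nm = 8.900e-10 m):
Δp_min = (1.055e-34 J·s)/(2 × 8.900e-10 m) = 5.925e-26 kg·m/s

When Δx → (1/8)Δx:
Δp'_min = ℏ/(2 × (1/8)Δx) = 8 × ℏ/(2Δx) = 8 × Δp_min
Δp'_min = 8 × 5.925e-26 kg·m/s = 4.740e-25 kg·m/s

Since Δp_min ∝ 1/Δx, when Δx is decreased to 1/8 of its original value, Δp_min increases to 8 times its original value.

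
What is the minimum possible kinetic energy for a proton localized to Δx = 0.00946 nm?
57.966 meV

Localizing a particle requires giving it sufficient momentum uncertainty:

1. From uncertainty principle: Δp ≥ ℏ/(2Δx)
   Δp_min = (1.055e-34 J·s) / (2 × 9.460e-12 m)
   Δp_min = 5.574e-24 kg·m/s

2. This momentum uncertainty corresponds to kinetic energy:
   KE ≈ (Δp)²/(2m) = (5.574e-24)²/(2 × 1.673e-27 kg)
   KE = 9.287e-21 J = 57.966 meV

Tighter localization requires more energy.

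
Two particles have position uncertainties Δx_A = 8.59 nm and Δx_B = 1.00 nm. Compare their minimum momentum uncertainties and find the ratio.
Particle B has the larger minimum momentum uncertainty, by a factor of 8.59.

For each particle, the minimum momentum uncertainty is Δp_min = ℏ/(2Δx):

Particle A: Δp_A = ℏ/(2×8.590e-09 m) = 6.138e-27 kg·m/s
Particle B: Δp_B = ℏ/(2×1.000e-09 m) = 5.273e-26 kg·m/s

Ratio: Δp_B/Δp_A = 8.59

Since Δp_min ∝ 1/Δx, the particle with smaller position uncertainty (B) has larger momentum uncertainty.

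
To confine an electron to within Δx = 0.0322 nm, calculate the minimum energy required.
9.187 eV

Localizing a particle requires giving it sufficient momentum uncertainty:

1. From uncertainty principle: Δp ≥ ℏ/(2Δx)
   Δp_min = (1.055e-34 J·s) / (2 × 3.220e-11 m)
   Δp_min = 1.638e-24 kg·m/s

2. This momentum uncertainty corresponds to kinetic energy:
   KE ≈ (Δp)²/(2m) = (1.638e-24)²/(2 × 9.109e-31 kg)
   KE = 1.472e-18 J = 9.187 eV

Tighter localization requires more energy.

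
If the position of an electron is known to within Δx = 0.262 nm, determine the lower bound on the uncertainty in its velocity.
220.931 km/s

Using the Heisenberg uncertainty principle and Δp = mΔv:
ΔxΔp ≥ ℏ/2
Δx(mΔv) ≥ ℏ/2

The minimum uncertainty in velocity is:
Δv_min = ℏ/(2mΔx)
Δv_min = (1.055e-34 J·s) / (2 × 9.109e-31 kg × 2.620e-10 m)
Δv_min = 2.209e+05 m/s = 220.931 km/s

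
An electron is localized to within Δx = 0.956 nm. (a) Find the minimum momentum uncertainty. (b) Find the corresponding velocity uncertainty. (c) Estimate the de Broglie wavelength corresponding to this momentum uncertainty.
(a) Δp_min = 5.516 × 10^-26 kg·m/s
(b) Δv_min = 60.548 km/s
(c) λ_dB = 12.013 nm

Step-by-step:

(a) From the uncertainty principle:
Δp_min = ℏ/(2Δx) = (1.055e-34 J·s)/(2 × 9.560e-10 m) = 5.516e-26 kg·m/s

(b) The velocity uncertainty:
Δv = Δp/m = (5.516e-26 kg·m/s)/(9.109e-31 kg) = 6.055e+04 m/s = 60.548 km/s

(c) The de Broglie wavelength for this momentum:
λ = h/p = (6.626e-34 J·s)/(5.516e-26 kg·m/s) = 1.201e-08 m = 12.013 nm

Note: The de Broglie wavelength is comparable to the localization size, as expected from wave-particle duality.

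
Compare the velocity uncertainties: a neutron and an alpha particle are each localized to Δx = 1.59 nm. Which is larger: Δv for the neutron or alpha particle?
The neutron has the larger minimum velocity uncertainty, by a ratio of 4.0.

For both particles, Δp_min = ℏ/(2Δx) = 3.316e-26 kg·m/s (same for both).

The velocity uncertainty is Δv = Δp/m:
- neutron: Δv = 3.316e-26 / 1.675e-27 = 1.980e+01 m/s = 19.799 m/s
- alpha particle: Δv = 3.316e-26 / 6.645e-27 = 4.991e+00 m/s = 4.991 m/s

Ratio: 1.980e+01 / 4.991e+00 = 4.0

The lighter particle has larger velocity uncertainty because Δv ∝ 1/m.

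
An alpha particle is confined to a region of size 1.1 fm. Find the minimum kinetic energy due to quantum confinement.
1.079 MeV

Using the uncertainty principle:

1. Position uncertainty: Δx ≈ 1.100e-15 m
2. Minimum momentum uncertainty: Δp = ℏ/(2Δx) = 4.794e-20 kg·m/s
3. Minimum kinetic energy:
   KE = (Δp)²/(2m) = (4.794e-20)²/(2 × 6.645e-27 kg)
   KE = 1.729e-13 J = 1.079 MeV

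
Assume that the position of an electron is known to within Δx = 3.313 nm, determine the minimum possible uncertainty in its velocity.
17.472 km/s

Using the Heisenberg uncertainty principle and Δp = mΔv:
ΔxΔp ≥ ℏ/2
Δx(mΔv) ≥ ℏ/2

The minimum uncertainty in velocity is:
Δv_min = ℏ/(2mΔx)
Δv_min = (1.055e-34 J·s) / (2 × 9.109e-31 kg × 3.313e-09 m)
Δv_min = 1.747e+04 m/s = 17.472 km/s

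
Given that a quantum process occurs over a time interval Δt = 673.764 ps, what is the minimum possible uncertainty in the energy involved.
488.459 neV

Using the energy-time uncertainty principle:
ΔEΔt ≥ ℏ/2

The minimum uncertainty in energy is:
ΔE_min = ℏ/(2Δt)
ΔE_min = (1.055e-34 J·s) / (2 × 6.738e-10 s)
ΔE_min = 7.826e-26 J = 488.459 neV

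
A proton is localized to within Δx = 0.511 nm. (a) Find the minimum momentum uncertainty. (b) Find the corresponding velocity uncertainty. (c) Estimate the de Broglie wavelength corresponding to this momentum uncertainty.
(a) Δp_min = 1.032 × 10^-25 kg·m/s
(b) Δv_min = 61.692 m/s
(c) λ_dB = 6.421 nm

Step-by-step:

(a) From the uncertainty principle:
Δp_min = ℏ/(2Δx) = (1.055e-34 J·s)/(2 × 5.110e-10 m) = 1.032e-25 kg·m/s

(b) The velocity uncertainty:
Δv = Δp/m = (1.032e-25 kg·m/s)/(1.673e-27 kg) = 6.169e+01 m/s = 61.692 m/s

(c) The de Broglie wavelength for this momentum:
λ = h/p = (6.626e-34 J·s)/(1.032e-25 kg·m/s) = 6.421e-09 m = 6.421 nm

Note: The de Broglie wavelength is comparable to the localization size, as expected from wave-particle duality.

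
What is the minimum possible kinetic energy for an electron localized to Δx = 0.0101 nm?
93.373 eV

Localizing a particle requires giving it sufficient momentum uncertainty:

1. From uncertainty principle: Δp ≥ ℏ/(2Δx)
   Δp_min = (1.055e-34 J·s) / (2 × 1.010e-11 m)
   Δp_min = 5.221e-24 kg·m/s

2. This momentum uncertainty corresponds to kinetic energy:
   KE ≈ (Δp)²/(2m) = (5.221e-24)²/(2 × 9.109e-31 kg)
   KE = 1.496e-17 J = 93.373 eV

Tighter localization requires more energy.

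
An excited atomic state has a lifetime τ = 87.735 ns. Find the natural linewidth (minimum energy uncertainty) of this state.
3.751 neV

Using the energy-time uncertainty principle:
ΔEΔt ≥ ℏ/2

The lifetime τ represents the time uncertainty Δt.
The natural linewidth (minimum energy uncertainty) is:

ΔE = ℏ/(2τ)
ΔE = (1.055e-34 J·s) / (2 × 8.773e-08 s)
ΔE = 6.010e-28 J = 3.751 neV

This natural linewidth limits the precision of spectroscopic measurements.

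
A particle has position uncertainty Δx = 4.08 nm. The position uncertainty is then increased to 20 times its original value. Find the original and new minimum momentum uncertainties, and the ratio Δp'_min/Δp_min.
Original Δp_min = 1.292 × 10^-26 kg·m/s; new Δp'_min = 6.462 × 10^-28 kg·m/s; ratio Δp'_min/Δp_min = 1/20.

From the uncertainty principle ΔxΔp ≥ ℏ/2, the minimum momentum uncertainty is Δp_min = ℏ/(2Δx).

Original (Δx = 4.08 nm = 4.080e-09 m):
Δp_min = (1.055e-34 J·s)/(2 × 4.080e-09 m) = 1.292e-26 kg·m/s

When Δx → 20Δx:
Δp'_min = ℏ/(2 × 20Δx) = (1/20) × ℏ/(2Δx) = (1/20) × Δp_min
Δp'_min = 1/20 × 1.292e-26 kg·m/s = 6.462e-28 kg·m/s

Since Δp_min ∝ 1/Δx, when Δx is increased to 20 times its original value, Δp_min decreases to 1/20 of its original value.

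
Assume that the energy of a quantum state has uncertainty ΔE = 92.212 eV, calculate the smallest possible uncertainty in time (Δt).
3.569 as

Using the energy-time uncertainty principle:
ΔEΔt ≥ ℏ/2

The minimum uncertainty in time is:
Δt_min = ℏ/(2ΔE)
Δt_min = (1.055e-34 J·s) / (2 × 1.477e-17 J)
Δt_min = 3.569e-18 s = 3.569 as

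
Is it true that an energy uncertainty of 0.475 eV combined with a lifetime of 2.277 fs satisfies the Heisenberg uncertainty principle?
Yes, it satisfies the uncertainty relation.

Calculate the product ΔEΔt:
ΔE = 0.475 eV = 7.610e-20 J
ΔEΔt = (7.610e-20 J) × (2.277e-15 s)
ΔEΔt = 1.733e-34 J·s

Compare to the minimum allowed value ℏ/2:
ℏ/2 = 5.273e-35 J·s

Since ΔEΔt = 1.733e-34 J·s ≥ 5.273e-35 J·s = ℏ/2,
this satisfies the uncertainty relation.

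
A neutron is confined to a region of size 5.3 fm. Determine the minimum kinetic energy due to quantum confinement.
184.418 keV

Using the uncertainty principle:

1. Position uncertainty: Δx ≈ 5.300e-15 m
2. Minimum momentum uncertainty: Δp = ℏ/(2Δx) = 9.949e-21 kg·m/s
3. Minimum kinetic energy:
   KE = (Δp)²/(2m) = (9.949e-21)²/(2 × 1.675e-27 kg)
   KE = 2.955e-14 J = 184.418 keV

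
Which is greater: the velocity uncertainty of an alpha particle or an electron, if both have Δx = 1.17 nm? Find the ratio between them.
The electron has the larger minimum velocity uncertainty, by a ratio of 7294.3.

For both particles, Δp_min = ℏ/(2Δx) = 4.507e-26 kg·m/s (same for both).

The velocity uncertainty is Δv = Δp/m:
- alpha particle: Δv = 4.507e-26 / 6.645e-27 = 6.782e+00 m/s = 6.782 m/s
- electron: Δv = 4.507e-26 / 9.109e-31 = 4.947e+04 m/s = 49.473 km/s

Ratio: 4.947e+04 / 6.782e+00 = 7294.3

The lighter particle has larger velocity uncertainty because Δv ∝ 1/m.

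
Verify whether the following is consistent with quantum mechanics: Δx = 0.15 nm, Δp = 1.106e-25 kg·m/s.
No, it violates the uncertainty principle (impossible measurement).

Calculate the product ΔxΔp:
ΔxΔp = (1.500e-10 m) × (1.106e-25 kg·m/s)
ΔxΔp = 1.659e-35 J·s

Compare to the minimum allowed value ℏ/2:
ℏ/2 = 5.273e-35 J·s

Since ΔxΔp = 1.659e-35 J·s < 5.273e-35 J·s = ℏ/2,
the measurement violates the uncertainty principle.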